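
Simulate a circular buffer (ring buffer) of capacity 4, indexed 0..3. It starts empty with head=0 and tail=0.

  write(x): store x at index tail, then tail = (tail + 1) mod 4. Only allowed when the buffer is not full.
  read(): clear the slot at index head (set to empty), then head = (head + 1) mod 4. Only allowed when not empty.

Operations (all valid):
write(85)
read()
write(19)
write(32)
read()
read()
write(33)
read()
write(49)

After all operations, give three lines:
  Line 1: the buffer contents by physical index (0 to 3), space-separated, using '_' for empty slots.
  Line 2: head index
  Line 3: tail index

Answer: 49 _ _ _
0
1

Derivation:
write(85): buf=[85 _ _ _], head=0, tail=1, size=1
read(): buf=[_ _ _ _], head=1, tail=1, size=0
write(19): buf=[_ 19 _ _], head=1, tail=2, size=1
write(32): buf=[_ 19 32 _], head=1, tail=3, size=2
read(): buf=[_ _ 32 _], head=2, tail=3, size=1
read(): buf=[_ _ _ _], head=3, tail=3, size=0
write(33): buf=[_ _ _ 33], head=3, tail=0, size=1
read(): buf=[_ _ _ _], head=0, tail=0, size=0
write(49): buf=[49 _ _ _], head=0, tail=1, size=1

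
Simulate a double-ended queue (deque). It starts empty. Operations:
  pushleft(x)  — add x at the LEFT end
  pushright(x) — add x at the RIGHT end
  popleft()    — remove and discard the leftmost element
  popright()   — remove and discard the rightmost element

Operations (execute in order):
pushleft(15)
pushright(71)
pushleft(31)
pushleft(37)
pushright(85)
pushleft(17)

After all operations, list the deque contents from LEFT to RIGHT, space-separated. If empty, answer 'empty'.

pushleft(15): [15]
pushright(71): [15, 71]
pushleft(31): [31, 15, 71]
pushleft(37): [37, 31, 15, 71]
pushright(85): [37, 31, 15, 71, 85]
pushleft(17): [17, 37, 31, 15, 71, 85]

Answer: 17 37 31 15 71 85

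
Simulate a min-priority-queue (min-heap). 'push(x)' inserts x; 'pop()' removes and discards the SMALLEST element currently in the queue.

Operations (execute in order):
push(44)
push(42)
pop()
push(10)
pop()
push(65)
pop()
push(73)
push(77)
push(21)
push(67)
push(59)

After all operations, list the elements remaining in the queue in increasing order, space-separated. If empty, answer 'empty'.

Answer: 21 59 65 67 73 77

Derivation:
push(44): heap contents = [44]
push(42): heap contents = [42, 44]
pop() → 42: heap contents = [44]
push(10): heap contents = [10, 44]
pop() → 10: heap contents = [44]
push(65): heap contents = [44, 65]
pop() → 44: heap contents = [65]
push(73): heap contents = [65, 73]
push(77): heap contents = [65, 73, 77]
push(21): heap contents = [21, 65, 73, 77]
push(67): heap contents = [21, 65, 67, 73, 77]
push(59): heap contents = [21, 59, 65, 67, 73, 77]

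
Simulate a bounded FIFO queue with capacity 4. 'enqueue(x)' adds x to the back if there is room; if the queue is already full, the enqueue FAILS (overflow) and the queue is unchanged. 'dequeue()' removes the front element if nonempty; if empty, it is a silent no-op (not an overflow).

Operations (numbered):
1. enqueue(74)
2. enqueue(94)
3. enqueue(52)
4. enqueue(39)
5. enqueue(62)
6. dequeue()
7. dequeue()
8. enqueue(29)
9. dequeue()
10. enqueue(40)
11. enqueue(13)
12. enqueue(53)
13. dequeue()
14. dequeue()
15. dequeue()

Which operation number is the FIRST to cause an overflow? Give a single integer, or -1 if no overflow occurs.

1. enqueue(74): size=1
2. enqueue(94): size=2
3. enqueue(52): size=3
4. enqueue(39): size=4
5. enqueue(62): size=4=cap → OVERFLOW (fail)
6. dequeue(): size=3
7. dequeue(): size=2
8. enqueue(29): size=3
9. dequeue(): size=2
10. enqueue(40): size=3
11. enqueue(13): size=4
12. enqueue(53): size=4=cap → OVERFLOW (fail)
13. dequeue(): size=3
14. dequeue(): size=2
15. dequeue(): size=1

Answer: 5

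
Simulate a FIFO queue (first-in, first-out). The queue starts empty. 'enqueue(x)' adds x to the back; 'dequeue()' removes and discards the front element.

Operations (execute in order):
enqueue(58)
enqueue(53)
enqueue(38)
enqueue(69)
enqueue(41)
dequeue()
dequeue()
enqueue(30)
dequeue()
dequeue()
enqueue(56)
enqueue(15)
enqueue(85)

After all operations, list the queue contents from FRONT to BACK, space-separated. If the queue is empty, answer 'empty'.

enqueue(58): [58]
enqueue(53): [58, 53]
enqueue(38): [58, 53, 38]
enqueue(69): [58, 53, 38, 69]
enqueue(41): [58, 53, 38, 69, 41]
dequeue(): [53, 38, 69, 41]
dequeue(): [38, 69, 41]
enqueue(30): [38, 69, 41, 30]
dequeue(): [69, 41, 30]
dequeue(): [41, 30]
enqueue(56): [41, 30, 56]
enqueue(15): [41, 30, 56, 15]
enqueue(85): [41, 30, 56, 15, 85]

Answer: 41 30 56 15 85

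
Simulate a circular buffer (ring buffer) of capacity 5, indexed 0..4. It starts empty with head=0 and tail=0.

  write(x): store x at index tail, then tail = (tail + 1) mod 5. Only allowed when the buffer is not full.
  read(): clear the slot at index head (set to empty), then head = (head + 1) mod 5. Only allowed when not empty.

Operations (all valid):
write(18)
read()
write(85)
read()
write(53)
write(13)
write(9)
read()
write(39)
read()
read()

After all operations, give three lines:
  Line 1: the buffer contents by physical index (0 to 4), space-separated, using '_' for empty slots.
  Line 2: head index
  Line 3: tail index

Answer: 39 _ _ _ _
0
1

Derivation:
write(18): buf=[18 _ _ _ _], head=0, tail=1, size=1
read(): buf=[_ _ _ _ _], head=1, tail=1, size=0
write(85): buf=[_ 85 _ _ _], head=1, tail=2, size=1
read(): buf=[_ _ _ _ _], head=2, tail=2, size=0
write(53): buf=[_ _ 53 _ _], head=2, tail=3, size=1
write(13): buf=[_ _ 53 13 _], head=2, tail=4, size=2
write(9): buf=[_ _ 53 13 9], head=2, tail=0, size=3
read(): buf=[_ _ _ 13 9], head=3, tail=0, size=2
write(39): buf=[39 _ _ 13 9], head=3, tail=1, size=3
read(): buf=[39 _ _ _ 9], head=4, tail=1, size=2
read(): buf=[39 _ _ _ _], head=0, tail=1, size=1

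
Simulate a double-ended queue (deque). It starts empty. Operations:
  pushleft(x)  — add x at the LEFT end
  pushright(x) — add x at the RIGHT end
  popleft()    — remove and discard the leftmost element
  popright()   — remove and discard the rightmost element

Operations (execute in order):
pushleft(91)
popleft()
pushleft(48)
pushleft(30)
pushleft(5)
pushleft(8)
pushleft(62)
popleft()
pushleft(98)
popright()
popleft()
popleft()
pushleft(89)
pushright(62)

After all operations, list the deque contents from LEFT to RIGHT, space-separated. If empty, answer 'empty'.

Answer: 89 5 30 62

Derivation:
pushleft(91): [91]
popleft(): []
pushleft(48): [48]
pushleft(30): [30, 48]
pushleft(5): [5, 30, 48]
pushleft(8): [8, 5, 30, 48]
pushleft(62): [62, 8, 5, 30, 48]
popleft(): [8, 5, 30, 48]
pushleft(98): [98, 8, 5, 30, 48]
popright(): [98, 8, 5, 30]
popleft(): [8, 5, 30]
popleft(): [5, 30]
pushleft(89): [89, 5, 30]
pushright(62): [89, 5, 30, 62]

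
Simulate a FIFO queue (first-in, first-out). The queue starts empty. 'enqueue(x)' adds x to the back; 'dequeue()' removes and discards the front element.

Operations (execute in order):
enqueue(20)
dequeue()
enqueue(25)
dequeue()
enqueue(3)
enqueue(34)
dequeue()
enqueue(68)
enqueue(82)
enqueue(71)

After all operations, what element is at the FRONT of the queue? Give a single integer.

enqueue(20): queue = [20]
dequeue(): queue = []
enqueue(25): queue = [25]
dequeue(): queue = []
enqueue(3): queue = [3]
enqueue(34): queue = [3, 34]
dequeue(): queue = [34]
enqueue(68): queue = [34, 68]
enqueue(82): queue = [34, 68, 82]
enqueue(71): queue = [34, 68, 82, 71]

Answer: 34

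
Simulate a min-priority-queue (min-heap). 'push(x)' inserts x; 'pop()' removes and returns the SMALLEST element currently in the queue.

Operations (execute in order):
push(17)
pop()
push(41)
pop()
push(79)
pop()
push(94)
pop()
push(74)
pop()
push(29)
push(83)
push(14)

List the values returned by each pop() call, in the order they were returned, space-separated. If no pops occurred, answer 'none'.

Answer: 17 41 79 94 74

Derivation:
push(17): heap contents = [17]
pop() → 17: heap contents = []
push(41): heap contents = [41]
pop() → 41: heap contents = []
push(79): heap contents = [79]
pop() → 79: heap contents = []
push(94): heap contents = [94]
pop() → 94: heap contents = []
push(74): heap contents = [74]
pop() → 74: heap contents = []
push(29): heap contents = [29]
push(83): heap contents = [29, 83]
push(14): heap contents = [14, 29, 83]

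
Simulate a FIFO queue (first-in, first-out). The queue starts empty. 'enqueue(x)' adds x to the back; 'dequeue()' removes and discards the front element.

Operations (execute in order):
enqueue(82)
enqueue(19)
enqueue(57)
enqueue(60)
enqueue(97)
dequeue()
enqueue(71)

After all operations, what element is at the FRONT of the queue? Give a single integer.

enqueue(82): queue = [82]
enqueue(19): queue = [82, 19]
enqueue(57): queue = [82, 19, 57]
enqueue(60): queue = [82, 19, 57, 60]
enqueue(97): queue = [82, 19, 57, 60, 97]
dequeue(): queue = [19, 57, 60, 97]
enqueue(71): queue = [19, 57, 60, 97, 71]

Answer: 19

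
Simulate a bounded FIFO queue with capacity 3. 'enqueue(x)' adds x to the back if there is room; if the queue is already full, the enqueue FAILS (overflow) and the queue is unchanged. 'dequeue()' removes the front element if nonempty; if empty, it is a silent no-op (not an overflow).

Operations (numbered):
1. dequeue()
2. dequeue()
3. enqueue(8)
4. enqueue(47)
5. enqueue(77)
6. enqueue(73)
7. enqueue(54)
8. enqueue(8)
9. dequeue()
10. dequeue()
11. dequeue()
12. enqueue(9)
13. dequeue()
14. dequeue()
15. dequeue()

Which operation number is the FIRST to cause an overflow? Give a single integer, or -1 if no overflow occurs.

1. dequeue(): empty, no-op, size=0
2. dequeue(): empty, no-op, size=0
3. enqueue(8): size=1
4. enqueue(47): size=2
5. enqueue(77): size=3
6. enqueue(73): size=3=cap → OVERFLOW (fail)
7. enqueue(54): size=3=cap → OVERFLOW (fail)
8. enqueue(8): size=3=cap → OVERFLOW (fail)
9. dequeue(): size=2
10. dequeue(): size=1
11. dequeue(): size=0
12. enqueue(9): size=1
13. dequeue(): size=0
14. dequeue(): empty, no-op, size=0
15. dequeue(): empty, no-op, size=0

Answer: 6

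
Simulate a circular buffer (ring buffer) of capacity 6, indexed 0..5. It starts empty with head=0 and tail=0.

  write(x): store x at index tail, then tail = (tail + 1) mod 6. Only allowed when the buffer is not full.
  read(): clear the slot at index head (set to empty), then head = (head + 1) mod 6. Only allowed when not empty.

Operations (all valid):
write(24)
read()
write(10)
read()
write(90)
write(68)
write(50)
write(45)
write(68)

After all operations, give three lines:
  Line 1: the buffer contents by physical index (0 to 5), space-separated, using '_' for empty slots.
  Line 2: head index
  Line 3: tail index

Answer: 68 _ 90 68 50 45
2
1

Derivation:
write(24): buf=[24 _ _ _ _ _], head=0, tail=1, size=1
read(): buf=[_ _ _ _ _ _], head=1, tail=1, size=0
write(10): buf=[_ 10 _ _ _ _], head=1, tail=2, size=1
read(): buf=[_ _ _ _ _ _], head=2, tail=2, size=0
write(90): buf=[_ _ 90 _ _ _], head=2, tail=3, size=1
write(68): buf=[_ _ 90 68 _ _], head=2, tail=4, size=2
write(50): buf=[_ _ 90 68 50 _], head=2, tail=5, size=3
write(45): buf=[_ _ 90 68 50 45], head=2, tail=0, size=4
write(68): buf=[68 _ 90 68 50 45], head=2, tail=1, size=5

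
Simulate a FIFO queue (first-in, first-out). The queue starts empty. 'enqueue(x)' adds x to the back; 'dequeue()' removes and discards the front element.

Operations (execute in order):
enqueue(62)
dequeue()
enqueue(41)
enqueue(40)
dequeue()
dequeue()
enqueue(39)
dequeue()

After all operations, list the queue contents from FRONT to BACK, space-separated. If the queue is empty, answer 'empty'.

enqueue(62): [62]
dequeue(): []
enqueue(41): [41]
enqueue(40): [41, 40]
dequeue(): [40]
dequeue(): []
enqueue(39): [39]
dequeue(): []

Answer: empty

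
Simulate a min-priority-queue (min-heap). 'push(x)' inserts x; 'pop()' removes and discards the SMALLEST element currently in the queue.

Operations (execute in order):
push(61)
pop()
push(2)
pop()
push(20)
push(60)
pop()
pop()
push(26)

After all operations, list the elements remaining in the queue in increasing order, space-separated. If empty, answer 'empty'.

Answer: 26

Derivation:
push(61): heap contents = [61]
pop() → 61: heap contents = []
push(2): heap contents = [2]
pop() → 2: heap contents = []
push(20): heap contents = [20]
push(60): heap contents = [20, 60]
pop() → 20: heap contents = [60]
pop() → 60: heap contents = []
push(26): heap contents = [26]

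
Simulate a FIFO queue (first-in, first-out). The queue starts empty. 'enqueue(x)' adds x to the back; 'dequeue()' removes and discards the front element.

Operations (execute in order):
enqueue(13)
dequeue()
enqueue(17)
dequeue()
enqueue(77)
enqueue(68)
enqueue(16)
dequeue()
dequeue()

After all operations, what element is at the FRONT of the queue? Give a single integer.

enqueue(13): queue = [13]
dequeue(): queue = []
enqueue(17): queue = [17]
dequeue(): queue = []
enqueue(77): queue = [77]
enqueue(68): queue = [77, 68]
enqueue(16): queue = [77, 68, 16]
dequeue(): queue = [68, 16]
dequeue(): queue = [16]

Answer: 16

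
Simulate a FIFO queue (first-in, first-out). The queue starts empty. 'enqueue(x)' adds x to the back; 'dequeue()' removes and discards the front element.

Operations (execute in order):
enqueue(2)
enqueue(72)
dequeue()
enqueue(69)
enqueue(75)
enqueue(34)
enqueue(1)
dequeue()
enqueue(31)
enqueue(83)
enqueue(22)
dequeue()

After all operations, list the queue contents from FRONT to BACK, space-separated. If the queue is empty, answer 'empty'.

enqueue(2): [2]
enqueue(72): [2, 72]
dequeue(): [72]
enqueue(69): [72, 69]
enqueue(75): [72, 69, 75]
enqueue(34): [72, 69, 75, 34]
enqueue(1): [72, 69, 75, 34, 1]
dequeue(): [69, 75, 34, 1]
enqueue(31): [69, 75, 34, 1, 31]
enqueue(83): [69, 75, 34, 1, 31, 83]
enqueue(22): [69, 75, 34, 1, 31, 83, 22]
dequeue(): [75, 34, 1, 31, 83, 22]

Answer: 75 34 1 31 83 22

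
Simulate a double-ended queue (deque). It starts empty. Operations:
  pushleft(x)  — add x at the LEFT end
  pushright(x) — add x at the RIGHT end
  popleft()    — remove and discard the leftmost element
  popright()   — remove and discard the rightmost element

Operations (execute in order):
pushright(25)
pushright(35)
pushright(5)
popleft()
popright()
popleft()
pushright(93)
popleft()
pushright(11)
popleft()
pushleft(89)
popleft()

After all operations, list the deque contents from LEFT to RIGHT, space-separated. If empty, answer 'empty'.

Answer: empty

Derivation:
pushright(25): [25]
pushright(35): [25, 35]
pushright(5): [25, 35, 5]
popleft(): [35, 5]
popright(): [35]
popleft(): []
pushright(93): [93]
popleft(): []
pushright(11): [11]
popleft(): []
pushleft(89): [89]
popleft(): []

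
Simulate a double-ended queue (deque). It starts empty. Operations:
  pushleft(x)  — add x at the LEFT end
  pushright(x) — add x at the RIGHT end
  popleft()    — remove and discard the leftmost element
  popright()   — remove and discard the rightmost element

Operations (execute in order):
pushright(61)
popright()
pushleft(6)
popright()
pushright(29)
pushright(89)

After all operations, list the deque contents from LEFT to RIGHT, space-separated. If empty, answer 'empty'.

Answer: 29 89

Derivation:
pushright(61): [61]
popright(): []
pushleft(6): [6]
popright(): []
pushright(29): [29]
pushright(89): [29, 89]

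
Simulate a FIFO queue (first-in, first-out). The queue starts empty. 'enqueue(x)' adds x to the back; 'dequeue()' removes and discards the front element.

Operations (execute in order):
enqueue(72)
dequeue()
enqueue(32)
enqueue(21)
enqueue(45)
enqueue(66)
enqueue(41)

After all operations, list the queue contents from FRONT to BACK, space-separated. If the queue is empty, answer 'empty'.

Answer: 32 21 45 66 41

Derivation:
enqueue(72): [72]
dequeue(): []
enqueue(32): [32]
enqueue(21): [32, 21]
enqueue(45): [32, 21, 45]
enqueue(66): [32, 21, 45, 66]
enqueue(41): [32, 21, 45, 66, 41]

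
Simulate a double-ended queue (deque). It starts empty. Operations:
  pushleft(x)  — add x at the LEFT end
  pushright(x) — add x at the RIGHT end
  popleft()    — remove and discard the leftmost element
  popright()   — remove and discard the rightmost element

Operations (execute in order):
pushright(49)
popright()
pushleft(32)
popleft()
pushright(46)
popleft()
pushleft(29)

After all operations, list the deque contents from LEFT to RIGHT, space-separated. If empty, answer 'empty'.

pushright(49): [49]
popright(): []
pushleft(32): [32]
popleft(): []
pushright(46): [46]
popleft(): []
pushleft(29): [29]

Answer: 29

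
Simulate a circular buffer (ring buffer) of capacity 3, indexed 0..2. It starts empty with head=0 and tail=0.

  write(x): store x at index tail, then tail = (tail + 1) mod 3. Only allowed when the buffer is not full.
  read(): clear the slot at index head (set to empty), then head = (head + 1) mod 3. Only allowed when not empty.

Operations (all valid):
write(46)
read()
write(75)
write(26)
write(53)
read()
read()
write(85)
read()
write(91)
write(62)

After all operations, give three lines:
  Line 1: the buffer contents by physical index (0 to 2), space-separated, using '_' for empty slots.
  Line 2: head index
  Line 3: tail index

write(46): buf=[46 _ _], head=0, tail=1, size=1
read(): buf=[_ _ _], head=1, tail=1, size=0
write(75): buf=[_ 75 _], head=1, tail=2, size=1
write(26): buf=[_ 75 26], head=1, tail=0, size=2
write(53): buf=[53 75 26], head=1, tail=1, size=3
read(): buf=[53 _ 26], head=2, tail=1, size=2
read(): buf=[53 _ _], head=0, tail=1, size=1
write(85): buf=[53 85 _], head=0, tail=2, size=2
read(): buf=[_ 85 _], head=1, tail=2, size=1
write(91): buf=[_ 85 91], head=1, tail=0, size=2
write(62): buf=[62 85 91], head=1, tail=1, size=3

Answer: 62 85 91
1
1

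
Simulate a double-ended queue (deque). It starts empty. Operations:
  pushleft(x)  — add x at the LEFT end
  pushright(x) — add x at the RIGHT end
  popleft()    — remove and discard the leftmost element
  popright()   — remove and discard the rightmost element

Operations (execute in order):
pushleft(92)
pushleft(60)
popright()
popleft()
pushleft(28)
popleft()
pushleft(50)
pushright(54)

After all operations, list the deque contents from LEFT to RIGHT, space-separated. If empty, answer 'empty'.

pushleft(92): [92]
pushleft(60): [60, 92]
popright(): [60]
popleft(): []
pushleft(28): [28]
popleft(): []
pushleft(50): [50]
pushright(54): [50, 54]

Answer: 50 54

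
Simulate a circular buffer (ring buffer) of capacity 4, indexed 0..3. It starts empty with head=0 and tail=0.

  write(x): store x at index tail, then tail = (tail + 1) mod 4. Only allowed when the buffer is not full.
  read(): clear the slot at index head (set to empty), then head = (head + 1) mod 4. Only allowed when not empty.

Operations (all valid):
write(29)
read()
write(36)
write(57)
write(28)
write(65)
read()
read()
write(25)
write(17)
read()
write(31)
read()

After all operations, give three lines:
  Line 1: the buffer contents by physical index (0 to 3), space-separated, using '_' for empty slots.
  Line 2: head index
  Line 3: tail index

write(29): buf=[29 _ _ _], head=0, tail=1, size=1
read(): buf=[_ _ _ _], head=1, tail=1, size=0
write(36): buf=[_ 36 _ _], head=1, tail=2, size=1
write(57): buf=[_ 36 57 _], head=1, tail=3, size=2
write(28): buf=[_ 36 57 28], head=1, tail=0, size=3
write(65): buf=[65 36 57 28], head=1, tail=1, size=4
read(): buf=[65 _ 57 28], head=2, tail=1, size=3
read(): buf=[65 _ _ 28], head=3, tail=1, size=2
write(25): buf=[65 25 _ 28], head=3, tail=2, size=3
write(17): buf=[65 25 17 28], head=3, tail=3, size=4
read(): buf=[65 25 17 _], head=0, tail=3, size=3
write(31): buf=[65 25 17 31], head=0, tail=0, size=4
read(): buf=[_ 25 17 31], head=1, tail=0, size=3

Answer: _ 25 17 31
1
0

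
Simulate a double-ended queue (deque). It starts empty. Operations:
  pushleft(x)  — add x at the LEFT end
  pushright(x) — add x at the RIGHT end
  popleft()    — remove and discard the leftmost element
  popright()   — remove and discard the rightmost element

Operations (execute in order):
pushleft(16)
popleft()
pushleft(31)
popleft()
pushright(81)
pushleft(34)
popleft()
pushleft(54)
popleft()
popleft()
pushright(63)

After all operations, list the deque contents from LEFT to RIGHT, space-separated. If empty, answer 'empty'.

Answer: 63

Derivation:
pushleft(16): [16]
popleft(): []
pushleft(31): [31]
popleft(): []
pushright(81): [81]
pushleft(34): [34, 81]
popleft(): [81]
pushleft(54): [54, 81]
popleft(): [81]
popleft(): []
pushright(63): [63]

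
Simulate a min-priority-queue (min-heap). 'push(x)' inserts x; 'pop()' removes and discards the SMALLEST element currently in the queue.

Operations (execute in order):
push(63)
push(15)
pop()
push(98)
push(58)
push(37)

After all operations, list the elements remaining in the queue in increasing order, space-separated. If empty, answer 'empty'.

Answer: 37 58 63 98

Derivation:
push(63): heap contents = [63]
push(15): heap contents = [15, 63]
pop() → 15: heap contents = [63]
push(98): heap contents = [63, 98]
push(58): heap contents = [58, 63, 98]
push(37): heap contents = [37, 58, 63, 98]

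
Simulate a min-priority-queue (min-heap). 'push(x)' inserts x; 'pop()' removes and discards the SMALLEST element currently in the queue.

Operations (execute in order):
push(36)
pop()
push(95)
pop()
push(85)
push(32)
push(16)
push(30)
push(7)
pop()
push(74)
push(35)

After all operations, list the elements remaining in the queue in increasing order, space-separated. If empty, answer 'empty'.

push(36): heap contents = [36]
pop() → 36: heap contents = []
push(95): heap contents = [95]
pop() → 95: heap contents = []
push(85): heap contents = [85]
push(32): heap contents = [32, 85]
push(16): heap contents = [16, 32, 85]
push(30): heap contents = [16, 30, 32, 85]
push(7): heap contents = [7, 16, 30, 32, 85]
pop() → 7: heap contents = [16, 30, 32, 85]
push(74): heap contents = [16, 30, 32, 74, 85]
push(35): heap contents = [16, 30, 32, 35, 74, 85]

Answer: 16 30 32 35 74 85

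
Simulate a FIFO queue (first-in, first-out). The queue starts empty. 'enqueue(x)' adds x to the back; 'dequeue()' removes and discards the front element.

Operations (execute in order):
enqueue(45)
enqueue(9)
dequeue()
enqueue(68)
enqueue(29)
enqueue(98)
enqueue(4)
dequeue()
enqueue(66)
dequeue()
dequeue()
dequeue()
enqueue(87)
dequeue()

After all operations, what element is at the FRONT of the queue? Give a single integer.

Answer: 66

Derivation:
enqueue(45): queue = [45]
enqueue(9): queue = [45, 9]
dequeue(): queue = [9]
enqueue(68): queue = [9, 68]
enqueue(29): queue = [9, 68, 29]
enqueue(98): queue = [9, 68, 29, 98]
enqueue(4): queue = [9, 68, 29, 98, 4]
dequeue(): queue = [68, 29, 98, 4]
enqueue(66): queue = [68, 29, 98, 4, 66]
dequeue(): queue = [29, 98, 4, 66]
dequeue(): queue = [98, 4, 66]
dequeue(): queue = [4, 66]
enqueue(87): queue = [4, 66, 87]
dequeue(): queue = [66, 87]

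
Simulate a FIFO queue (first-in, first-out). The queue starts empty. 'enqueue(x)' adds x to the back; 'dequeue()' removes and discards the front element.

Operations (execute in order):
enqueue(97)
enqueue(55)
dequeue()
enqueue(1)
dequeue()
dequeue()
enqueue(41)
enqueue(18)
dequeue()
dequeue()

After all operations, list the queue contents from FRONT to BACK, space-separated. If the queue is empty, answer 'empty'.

Answer: empty

Derivation:
enqueue(97): [97]
enqueue(55): [97, 55]
dequeue(): [55]
enqueue(1): [55, 1]
dequeue(): [1]
dequeue(): []
enqueue(41): [41]
enqueue(18): [41, 18]
dequeue(): [18]
dequeue(): []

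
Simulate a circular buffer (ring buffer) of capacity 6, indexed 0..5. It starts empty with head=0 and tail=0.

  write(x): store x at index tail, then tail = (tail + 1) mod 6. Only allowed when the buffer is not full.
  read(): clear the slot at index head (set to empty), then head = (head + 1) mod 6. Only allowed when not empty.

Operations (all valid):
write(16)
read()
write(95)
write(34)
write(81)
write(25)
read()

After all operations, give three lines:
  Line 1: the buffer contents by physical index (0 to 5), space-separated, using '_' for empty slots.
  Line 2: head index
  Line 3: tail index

write(16): buf=[16 _ _ _ _ _], head=0, tail=1, size=1
read(): buf=[_ _ _ _ _ _], head=1, tail=1, size=0
write(95): buf=[_ 95 _ _ _ _], head=1, tail=2, size=1
write(34): buf=[_ 95 34 _ _ _], head=1, tail=3, size=2
write(81): buf=[_ 95 34 81 _ _], head=1, tail=4, size=3
write(25): buf=[_ 95 34 81 25 _], head=1, tail=5, size=4
read(): buf=[_ _ 34 81 25 _], head=2, tail=5, size=3

Answer: _ _ 34 81 25 _
2
5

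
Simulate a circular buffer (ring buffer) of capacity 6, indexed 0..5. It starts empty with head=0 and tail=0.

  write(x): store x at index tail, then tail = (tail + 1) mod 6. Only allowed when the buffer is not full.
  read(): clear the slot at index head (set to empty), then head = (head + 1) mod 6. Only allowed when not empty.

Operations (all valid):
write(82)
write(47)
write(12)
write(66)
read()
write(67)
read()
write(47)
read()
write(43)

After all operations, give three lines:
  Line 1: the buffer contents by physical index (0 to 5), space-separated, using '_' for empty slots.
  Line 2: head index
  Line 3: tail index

write(82): buf=[82 _ _ _ _ _], head=0, tail=1, size=1
write(47): buf=[82 47 _ _ _ _], head=0, tail=2, size=2
write(12): buf=[82 47 12 _ _ _], head=0, tail=3, size=3
write(66): buf=[82 47 12 66 _ _], head=0, tail=4, size=4
read(): buf=[_ 47 12 66 _ _], head=1, tail=4, size=3
write(67): buf=[_ 47 12 66 67 _], head=1, tail=5, size=4
read(): buf=[_ _ 12 66 67 _], head=2, tail=5, size=3
write(47): buf=[_ _ 12 66 67 47], head=2, tail=0, size=4
read(): buf=[_ _ _ 66 67 47], head=3, tail=0, size=3
write(43): buf=[43 _ _ 66 67 47], head=3, tail=1, size=4

Answer: 43 _ _ 66 67 47
3
1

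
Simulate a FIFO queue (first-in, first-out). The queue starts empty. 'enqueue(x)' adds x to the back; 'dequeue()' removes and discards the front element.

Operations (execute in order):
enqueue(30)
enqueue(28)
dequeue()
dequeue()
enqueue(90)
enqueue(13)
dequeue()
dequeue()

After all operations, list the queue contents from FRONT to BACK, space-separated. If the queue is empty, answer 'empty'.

enqueue(30): [30]
enqueue(28): [30, 28]
dequeue(): [28]
dequeue(): []
enqueue(90): [90]
enqueue(13): [90, 13]
dequeue(): [13]
dequeue(): []

Answer: empty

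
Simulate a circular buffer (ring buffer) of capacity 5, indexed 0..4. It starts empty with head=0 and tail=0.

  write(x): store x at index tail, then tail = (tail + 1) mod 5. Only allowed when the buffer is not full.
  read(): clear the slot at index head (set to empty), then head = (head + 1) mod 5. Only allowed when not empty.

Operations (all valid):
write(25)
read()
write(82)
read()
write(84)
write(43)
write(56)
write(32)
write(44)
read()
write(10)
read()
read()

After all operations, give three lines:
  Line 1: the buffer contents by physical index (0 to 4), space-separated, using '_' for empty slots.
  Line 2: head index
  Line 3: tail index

Answer: 32 44 10 _ _
0
3

Derivation:
write(25): buf=[25 _ _ _ _], head=0, tail=1, size=1
read(): buf=[_ _ _ _ _], head=1, tail=1, size=0
write(82): buf=[_ 82 _ _ _], head=1, tail=2, size=1
read(): buf=[_ _ _ _ _], head=2, tail=2, size=0
write(84): buf=[_ _ 84 _ _], head=2, tail=3, size=1
write(43): buf=[_ _ 84 43 _], head=2, tail=4, size=2
write(56): buf=[_ _ 84 43 56], head=2, tail=0, size=3
write(32): buf=[32 _ 84 43 56], head=2, tail=1, size=4
write(44): buf=[32 44 84 43 56], head=2, tail=2, size=5
read(): buf=[32 44 _ 43 56], head=3, tail=2, size=4
write(10): buf=[32 44 10 43 56], head=3, tail=3, size=5
read(): buf=[32 44 10 _ 56], head=4, tail=3, size=4
read(): buf=[32 44 10 _ _], head=0, tail=3, size=3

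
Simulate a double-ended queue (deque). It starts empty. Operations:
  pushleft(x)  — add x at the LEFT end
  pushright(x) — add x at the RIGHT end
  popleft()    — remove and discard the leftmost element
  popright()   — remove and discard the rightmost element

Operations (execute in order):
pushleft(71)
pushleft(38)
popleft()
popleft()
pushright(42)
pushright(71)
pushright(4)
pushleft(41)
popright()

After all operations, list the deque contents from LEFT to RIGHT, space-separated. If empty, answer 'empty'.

Answer: 41 42 71

Derivation:
pushleft(71): [71]
pushleft(38): [38, 71]
popleft(): [71]
popleft(): []
pushright(42): [42]
pushright(71): [42, 71]
pushright(4): [42, 71, 4]
pushleft(41): [41, 42, 71, 4]
popright(): [41, 42, 71]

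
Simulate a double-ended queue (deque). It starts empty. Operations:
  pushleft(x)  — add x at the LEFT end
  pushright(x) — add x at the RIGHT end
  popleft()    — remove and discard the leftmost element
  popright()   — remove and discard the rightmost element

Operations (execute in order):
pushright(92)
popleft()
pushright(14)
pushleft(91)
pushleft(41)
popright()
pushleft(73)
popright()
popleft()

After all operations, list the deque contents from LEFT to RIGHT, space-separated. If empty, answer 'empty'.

Answer: 41

Derivation:
pushright(92): [92]
popleft(): []
pushright(14): [14]
pushleft(91): [91, 14]
pushleft(41): [41, 91, 14]
popright(): [41, 91]
pushleft(73): [73, 41, 91]
popright(): [73, 41]
popleft(): [41]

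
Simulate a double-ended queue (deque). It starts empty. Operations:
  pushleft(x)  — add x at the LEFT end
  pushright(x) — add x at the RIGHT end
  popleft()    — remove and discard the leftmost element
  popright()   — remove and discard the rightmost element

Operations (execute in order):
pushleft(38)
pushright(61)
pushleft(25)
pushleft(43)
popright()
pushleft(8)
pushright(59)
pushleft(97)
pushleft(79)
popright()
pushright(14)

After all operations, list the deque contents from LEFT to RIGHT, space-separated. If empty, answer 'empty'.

Answer: 79 97 8 43 25 38 14

Derivation:
pushleft(38): [38]
pushright(61): [38, 61]
pushleft(25): [25, 38, 61]
pushleft(43): [43, 25, 38, 61]
popright(): [43, 25, 38]
pushleft(8): [8, 43, 25, 38]
pushright(59): [8, 43, 25, 38, 59]
pushleft(97): [97, 8, 43, 25, 38, 59]
pushleft(79): [79, 97, 8, 43, 25, 38, 59]
popright(): [79, 97, 8, 43, 25, 38]
pushright(14): [79, 97, 8, 43, 25, 38, 14]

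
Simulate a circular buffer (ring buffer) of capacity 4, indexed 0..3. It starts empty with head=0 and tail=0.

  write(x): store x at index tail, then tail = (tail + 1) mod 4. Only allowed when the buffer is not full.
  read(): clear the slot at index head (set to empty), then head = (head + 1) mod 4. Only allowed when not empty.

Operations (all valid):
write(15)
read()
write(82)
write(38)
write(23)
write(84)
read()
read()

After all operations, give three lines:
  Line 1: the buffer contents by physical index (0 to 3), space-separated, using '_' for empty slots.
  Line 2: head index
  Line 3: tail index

write(15): buf=[15 _ _ _], head=0, tail=1, size=1
read(): buf=[_ _ _ _], head=1, tail=1, size=0
write(82): buf=[_ 82 _ _], head=1, tail=2, size=1
write(38): buf=[_ 82 38 _], head=1, tail=3, size=2
write(23): buf=[_ 82 38 23], head=1, tail=0, size=3
write(84): buf=[84 82 38 23], head=1, tail=1, size=4
read(): buf=[84 _ 38 23], head=2, tail=1, size=3
read(): buf=[84 _ _ 23], head=3, tail=1, size=2

Answer: 84 _ _ 23
3
1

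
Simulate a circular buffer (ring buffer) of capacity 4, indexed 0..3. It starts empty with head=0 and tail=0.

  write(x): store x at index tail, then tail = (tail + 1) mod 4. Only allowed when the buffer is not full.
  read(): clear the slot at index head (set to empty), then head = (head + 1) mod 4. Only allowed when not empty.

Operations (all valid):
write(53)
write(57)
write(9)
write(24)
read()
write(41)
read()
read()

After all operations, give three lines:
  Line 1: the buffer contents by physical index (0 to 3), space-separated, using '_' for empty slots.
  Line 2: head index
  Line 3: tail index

Answer: 41 _ _ 24
3
1

Derivation:
write(53): buf=[53 _ _ _], head=0, tail=1, size=1
write(57): buf=[53 57 _ _], head=0, tail=2, size=2
write(9): buf=[53 57 9 _], head=0, tail=3, size=3
write(24): buf=[53 57 9 24], head=0, tail=0, size=4
read(): buf=[_ 57 9 24], head=1, tail=0, size=3
write(41): buf=[41 57 9 24], head=1, tail=1, size=4
read(): buf=[41 _ 9 24], head=2, tail=1, size=3
read(): buf=[41 _ _ 24], head=3, tail=1, size=2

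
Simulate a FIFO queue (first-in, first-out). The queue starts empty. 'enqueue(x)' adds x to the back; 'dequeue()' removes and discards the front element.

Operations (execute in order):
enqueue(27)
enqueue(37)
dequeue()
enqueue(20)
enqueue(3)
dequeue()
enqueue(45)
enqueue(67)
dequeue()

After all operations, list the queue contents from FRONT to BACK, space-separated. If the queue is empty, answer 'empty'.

enqueue(27): [27]
enqueue(37): [27, 37]
dequeue(): [37]
enqueue(20): [37, 20]
enqueue(3): [37, 20, 3]
dequeue(): [20, 3]
enqueue(45): [20, 3, 45]
enqueue(67): [20, 3, 45, 67]
dequeue(): [3, 45, 67]

Answer: 3 45 67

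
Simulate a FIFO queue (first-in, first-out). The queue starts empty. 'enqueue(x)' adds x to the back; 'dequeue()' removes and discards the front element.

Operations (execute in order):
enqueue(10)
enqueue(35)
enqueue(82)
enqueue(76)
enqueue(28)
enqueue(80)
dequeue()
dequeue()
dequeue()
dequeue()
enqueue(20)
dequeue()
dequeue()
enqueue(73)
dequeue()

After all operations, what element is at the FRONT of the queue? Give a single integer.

Answer: 73

Derivation:
enqueue(10): queue = [10]
enqueue(35): queue = [10, 35]
enqueue(82): queue = [10, 35, 82]
enqueue(76): queue = [10, 35, 82, 76]
enqueue(28): queue = [10, 35, 82, 76, 28]
enqueue(80): queue = [10, 35, 82, 76, 28, 80]
dequeue(): queue = [35, 82, 76, 28, 80]
dequeue(): queue = [82, 76, 28, 80]
dequeue(): queue = [76, 28, 80]
dequeue(): queue = [28, 80]
enqueue(20): queue = [28, 80, 20]
dequeue(): queue = [80, 20]
dequeue(): queue = [20]
enqueue(73): queue = [20, 73]
dequeue(): queue = [73]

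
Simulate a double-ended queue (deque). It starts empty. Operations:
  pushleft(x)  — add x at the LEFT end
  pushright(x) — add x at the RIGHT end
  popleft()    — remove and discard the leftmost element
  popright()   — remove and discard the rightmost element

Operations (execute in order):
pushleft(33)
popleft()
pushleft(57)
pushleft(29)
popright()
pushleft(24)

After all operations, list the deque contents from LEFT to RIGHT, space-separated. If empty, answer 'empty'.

pushleft(33): [33]
popleft(): []
pushleft(57): [57]
pushleft(29): [29, 57]
popright(): [29]
pushleft(24): [24, 29]

Answer: 24 29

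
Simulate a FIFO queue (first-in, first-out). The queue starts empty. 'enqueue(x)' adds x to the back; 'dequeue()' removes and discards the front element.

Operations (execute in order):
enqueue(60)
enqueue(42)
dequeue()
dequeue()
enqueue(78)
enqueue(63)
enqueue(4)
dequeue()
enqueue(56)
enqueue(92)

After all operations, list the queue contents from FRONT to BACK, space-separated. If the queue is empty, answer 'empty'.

Answer: 63 4 56 92

Derivation:
enqueue(60): [60]
enqueue(42): [60, 42]
dequeue(): [42]
dequeue(): []
enqueue(78): [78]
enqueue(63): [78, 63]
enqueue(4): [78, 63, 4]
dequeue(): [63, 4]
enqueue(56): [63, 4, 56]
enqueue(92): [63, 4, 56, 92]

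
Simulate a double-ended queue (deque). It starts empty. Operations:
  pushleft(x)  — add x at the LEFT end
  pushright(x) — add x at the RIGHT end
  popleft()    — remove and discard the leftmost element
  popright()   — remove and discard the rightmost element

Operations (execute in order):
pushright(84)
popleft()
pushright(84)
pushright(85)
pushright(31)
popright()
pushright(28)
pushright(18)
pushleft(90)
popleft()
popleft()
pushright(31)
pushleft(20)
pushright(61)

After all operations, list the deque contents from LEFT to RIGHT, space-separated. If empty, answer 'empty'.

Answer: 20 85 28 18 31 61

Derivation:
pushright(84): [84]
popleft(): []
pushright(84): [84]
pushright(85): [84, 85]
pushright(31): [84, 85, 31]
popright(): [84, 85]
pushright(28): [84, 85, 28]
pushright(18): [84, 85, 28, 18]
pushleft(90): [90, 84, 85, 28, 18]
popleft(): [84, 85, 28, 18]
popleft(): [85, 28, 18]
pushright(31): [85, 28, 18, 31]
pushleft(20): [20, 85, 28, 18, 31]
pushright(61): [20, 85, 28, 18, 31, 61]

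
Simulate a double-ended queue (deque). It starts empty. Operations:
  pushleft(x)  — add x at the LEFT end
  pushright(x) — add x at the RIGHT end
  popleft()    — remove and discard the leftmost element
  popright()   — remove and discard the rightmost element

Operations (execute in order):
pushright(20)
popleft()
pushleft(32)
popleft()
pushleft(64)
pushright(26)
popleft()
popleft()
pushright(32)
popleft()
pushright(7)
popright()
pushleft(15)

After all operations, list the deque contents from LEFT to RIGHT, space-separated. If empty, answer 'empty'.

pushright(20): [20]
popleft(): []
pushleft(32): [32]
popleft(): []
pushleft(64): [64]
pushright(26): [64, 26]
popleft(): [26]
popleft(): []
pushright(32): [32]
popleft(): []
pushright(7): [7]
popright(): []
pushleft(15): [15]

Answer: 15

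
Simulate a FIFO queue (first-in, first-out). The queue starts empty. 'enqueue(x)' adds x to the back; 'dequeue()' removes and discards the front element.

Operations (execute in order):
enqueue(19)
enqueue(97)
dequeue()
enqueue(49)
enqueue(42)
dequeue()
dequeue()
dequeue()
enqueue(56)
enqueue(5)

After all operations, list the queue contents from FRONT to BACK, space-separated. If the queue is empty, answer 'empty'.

Answer: 56 5

Derivation:
enqueue(19): [19]
enqueue(97): [19, 97]
dequeue(): [97]
enqueue(49): [97, 49]
enqueue(42): [97, 49, 42]
dequeue(): [49, 42]
dequeue(): [42]
dequeue(): []
enqueue(56): [56]
enqueue(5): [56, 5]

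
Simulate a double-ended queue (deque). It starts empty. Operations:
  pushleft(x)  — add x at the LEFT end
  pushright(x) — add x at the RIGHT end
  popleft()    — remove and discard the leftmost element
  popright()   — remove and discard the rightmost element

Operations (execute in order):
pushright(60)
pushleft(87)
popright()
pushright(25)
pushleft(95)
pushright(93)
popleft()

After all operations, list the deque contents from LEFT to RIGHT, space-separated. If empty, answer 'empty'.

pushright(60): [60]
pushleft(87): [87, 60]
popright(): [87]
pushright(25): [87, 25]
pushleft(95): [95, 87, 25]
pushright(93): [95, 87, 25, 93]
popleft(): [87, 25, 93]

Answer: 87 25 93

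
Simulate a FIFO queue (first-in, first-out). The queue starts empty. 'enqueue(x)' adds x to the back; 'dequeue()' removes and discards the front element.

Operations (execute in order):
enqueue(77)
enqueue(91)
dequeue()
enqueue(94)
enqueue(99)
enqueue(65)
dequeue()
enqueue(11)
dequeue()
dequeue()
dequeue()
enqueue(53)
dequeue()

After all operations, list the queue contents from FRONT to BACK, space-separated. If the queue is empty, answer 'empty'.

enqueue(77): [77]
enqueue(91): [77, 91]
dequeue(): [91]
enqueue(94): [91, 94]
enqueue(99): [91, 94, 99]
enqueue(65): [91, 94, 99, 65]
dequeue(): [94, 99, 65]
enqueue(11): [94, 99, 65, 11]
dequeue(): [99, 65, 11]
dequeue(): [65, 11]
dequeue(): [11]
enqueue(53): [11, 53]
dequeue(): [53]

Answer: 53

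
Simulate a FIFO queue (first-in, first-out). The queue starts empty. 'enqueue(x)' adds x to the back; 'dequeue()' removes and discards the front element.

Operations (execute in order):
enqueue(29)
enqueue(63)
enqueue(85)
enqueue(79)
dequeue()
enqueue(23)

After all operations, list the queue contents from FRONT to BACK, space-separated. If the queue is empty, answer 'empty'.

enqueue(29): [29]
enqueue(63): [29, 63]
enqueue(85): [29, 63, 85]
enqueue(79): [29, 63, 85, 79]
dequeue(): [63, 85, 79]
enqueue(23): [63, 85, 79, 23]

Answer: 63 85 79 23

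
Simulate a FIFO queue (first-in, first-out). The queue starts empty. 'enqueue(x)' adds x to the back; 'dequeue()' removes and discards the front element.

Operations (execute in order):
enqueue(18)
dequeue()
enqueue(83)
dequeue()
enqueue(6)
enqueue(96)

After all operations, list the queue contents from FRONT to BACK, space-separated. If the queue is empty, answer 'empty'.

Answer: 6 96

Derivation:
enqueue(18): [18]
dequeue(): []
enqueue(83): [83]
dequeue(): []
enqueue(6): [6]
enqueue(96): [6, 96]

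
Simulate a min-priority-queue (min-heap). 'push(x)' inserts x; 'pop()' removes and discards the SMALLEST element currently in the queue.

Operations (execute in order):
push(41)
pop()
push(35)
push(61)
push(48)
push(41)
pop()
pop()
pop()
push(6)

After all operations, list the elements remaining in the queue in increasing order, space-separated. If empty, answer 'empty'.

Answer: 6 61

Derivation:
push(41): heap contents = [41]
pop() → 41: heap contents = []
push(35): heap contents = [35]
push(61): heap contents = [35, 61]
push(48): heap contents = [35, 48, 61]
push(41): heap contents = [35, 41, 48, 61]
pop() → 35: heap contents = [41, 48, 61]
pop() → 41: heap contents = [48, 61]
pop() → 48: heap contents = [61]
push(6): heap contents = [6, 61]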